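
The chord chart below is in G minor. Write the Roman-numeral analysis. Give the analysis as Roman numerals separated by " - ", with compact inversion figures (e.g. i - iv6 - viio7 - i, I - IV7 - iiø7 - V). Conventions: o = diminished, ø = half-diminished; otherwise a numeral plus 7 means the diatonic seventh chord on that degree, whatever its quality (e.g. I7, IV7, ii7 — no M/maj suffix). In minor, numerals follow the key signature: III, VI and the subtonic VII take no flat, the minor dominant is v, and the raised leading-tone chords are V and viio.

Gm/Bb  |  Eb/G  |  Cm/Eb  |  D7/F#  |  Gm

Gm/Bb has root G, degree 1 in G minor, so i6.
Eb/G: root Eb is the submediant; major triad there is VI6.
Cm/Eb: minor triad on C = scale degree 4 → iv6.
D7/F# has root D, degree 5 in G minor, so V65.
Gm has root G, degree 1 in G minor, so i.

i6 - VI6 - iv6 - V65 - i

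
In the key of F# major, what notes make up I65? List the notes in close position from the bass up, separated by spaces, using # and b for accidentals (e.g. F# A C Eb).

The numeral's case and figure indicate a major seventh chord. In F# major its root, the tonic, is F#.
Stacking thirds from F# gives F#-A#-C#-E#.
The figured bass 65 indicates first inversion, placing the third (A#) in the bass: A#-C#-E#-F#.

A# C# E# F#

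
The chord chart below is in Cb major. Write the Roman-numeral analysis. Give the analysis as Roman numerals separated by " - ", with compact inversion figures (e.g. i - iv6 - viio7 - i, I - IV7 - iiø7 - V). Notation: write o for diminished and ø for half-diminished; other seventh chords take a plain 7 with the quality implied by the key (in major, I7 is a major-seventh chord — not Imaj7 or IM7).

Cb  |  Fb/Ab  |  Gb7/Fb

Cb: root Cb is the tonic; major triad there is I.
Fb/Ab has root Fb, degree 4 in Cb major, so IV6.
Gb7/Fb: dominant seventh chord on Gb = scale degree 5 → V42.

I - IV6 - V42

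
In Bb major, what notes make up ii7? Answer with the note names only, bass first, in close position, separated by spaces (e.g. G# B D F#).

C Eb G Bb

In Bb major, the supertonic is C, and the diatonic chord built there is a minor seventh chord.
That chord is spelled C-Eb-G-Bb.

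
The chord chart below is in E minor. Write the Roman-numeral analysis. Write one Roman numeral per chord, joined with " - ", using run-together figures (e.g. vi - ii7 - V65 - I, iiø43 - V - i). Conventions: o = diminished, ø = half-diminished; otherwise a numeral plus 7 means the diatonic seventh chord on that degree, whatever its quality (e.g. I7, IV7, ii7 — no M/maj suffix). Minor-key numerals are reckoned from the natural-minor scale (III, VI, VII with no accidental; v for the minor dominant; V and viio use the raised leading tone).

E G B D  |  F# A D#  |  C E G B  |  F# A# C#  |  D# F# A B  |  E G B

E-G-B-D has root E, degree 1 in E minor, so i7.
F#-A-D#: diminished triad on D# = scale degree 7 → viio6.
C-E-G-B has root C, degree 6 in E minor, so VI7.
F#-A#-C# is the secondary dominant of V (major triad on F#): V/V.
D#-F#-A-B has root B, degree 5 in E minor, so V65.
E-G-B: minor triad on E = scale degree 1 → i.

i7 - viio6 - VI7 - V/V - V65 - i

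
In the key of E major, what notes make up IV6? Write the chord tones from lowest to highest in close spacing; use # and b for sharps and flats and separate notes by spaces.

In E major, the subdominant is A, and the diatonic chord built there is a major triad.
That chord is spelled A-C#-E.
With the 6 figure the chord is in first inversion; from the bass C# upward in close position it reads C#-E-A.

C# E A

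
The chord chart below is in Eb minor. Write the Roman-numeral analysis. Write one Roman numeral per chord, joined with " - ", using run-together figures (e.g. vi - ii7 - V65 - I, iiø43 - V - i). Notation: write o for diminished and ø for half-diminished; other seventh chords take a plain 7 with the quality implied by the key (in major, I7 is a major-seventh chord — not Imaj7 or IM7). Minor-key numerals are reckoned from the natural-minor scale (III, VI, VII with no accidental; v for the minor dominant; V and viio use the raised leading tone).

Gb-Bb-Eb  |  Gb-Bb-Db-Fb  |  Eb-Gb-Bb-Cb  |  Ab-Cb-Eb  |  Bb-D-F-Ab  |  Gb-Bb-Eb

i6 - V7/VI - VI65 - iv - V7 - i6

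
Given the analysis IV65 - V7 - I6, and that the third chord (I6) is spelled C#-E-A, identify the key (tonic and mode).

The chord A/C# is a major triad rooted on A; its label is I6.
If A is scale degree 1 and the mode makes that degree carry a major triad, the tonic is A and the mode is major.

A major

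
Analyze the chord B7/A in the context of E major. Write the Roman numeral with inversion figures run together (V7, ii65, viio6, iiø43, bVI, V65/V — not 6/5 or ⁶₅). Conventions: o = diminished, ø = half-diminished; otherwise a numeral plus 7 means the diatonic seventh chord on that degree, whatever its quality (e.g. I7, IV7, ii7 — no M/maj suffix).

V42

The pitches B-D#-F#-A form a dominant seventh chord rooted on B.
B is scale degree 5 in E major, and a dominant seventh chord on that degree is written V7.
With A in the bass the chord is in third inversion, so the figured bass is 42.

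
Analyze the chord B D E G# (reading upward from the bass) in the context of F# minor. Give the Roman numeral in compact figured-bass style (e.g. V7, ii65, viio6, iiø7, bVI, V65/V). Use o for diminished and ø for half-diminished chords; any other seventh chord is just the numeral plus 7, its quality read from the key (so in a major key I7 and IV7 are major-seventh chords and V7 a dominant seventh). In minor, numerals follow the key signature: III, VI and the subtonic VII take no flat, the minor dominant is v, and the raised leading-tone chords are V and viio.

Stacked in thirds the chord is E-G#-B-D: a dominant seventh chord on E.
In F# minor, E is the subtonic; the diatonic dominant seventh chord there is VII7.
With B in the bass the chord is in second inversion, so the figured bass is 43.

VII43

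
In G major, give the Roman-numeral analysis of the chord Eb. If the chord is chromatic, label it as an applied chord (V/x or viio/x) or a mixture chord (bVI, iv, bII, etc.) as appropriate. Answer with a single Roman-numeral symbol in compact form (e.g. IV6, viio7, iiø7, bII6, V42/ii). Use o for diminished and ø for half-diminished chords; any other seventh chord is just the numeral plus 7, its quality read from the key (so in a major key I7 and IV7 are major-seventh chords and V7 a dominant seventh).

The pitches Eb-G-Bb form a major triad rooted on Eb.
Eb is the lowered sixth degree of G major (diatonic 6 would be E). This is a major triad on the lowered sixth degree, borrowed from the parallel minor.

bVI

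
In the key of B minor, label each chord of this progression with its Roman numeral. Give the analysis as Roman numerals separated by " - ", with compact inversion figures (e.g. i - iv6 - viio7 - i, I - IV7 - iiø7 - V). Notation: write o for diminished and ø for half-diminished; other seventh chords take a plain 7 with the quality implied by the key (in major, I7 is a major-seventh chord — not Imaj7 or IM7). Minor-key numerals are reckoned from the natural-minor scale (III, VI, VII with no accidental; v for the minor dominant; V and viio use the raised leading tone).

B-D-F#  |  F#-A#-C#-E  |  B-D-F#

B-D-F#: minor triad on B = scale degree 1 → i.
F#-A#-C#-E has root F#, degree 5 in B minor, so V7.
B-D-F#: root B is the tonic; minor triad there is i.

i - V7 - i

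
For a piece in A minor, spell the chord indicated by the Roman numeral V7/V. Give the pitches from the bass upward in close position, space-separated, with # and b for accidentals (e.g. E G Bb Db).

B D# F# A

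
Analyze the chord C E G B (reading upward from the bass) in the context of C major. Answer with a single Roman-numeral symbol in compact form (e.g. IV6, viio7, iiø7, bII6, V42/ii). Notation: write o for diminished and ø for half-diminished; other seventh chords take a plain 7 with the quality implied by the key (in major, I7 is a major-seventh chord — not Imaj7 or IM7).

I7

The pitches C-E-G-B form a major seventh chord rooted on C.
C is scale degree 1 in C major, and a major seventh chord on that degree is written I7.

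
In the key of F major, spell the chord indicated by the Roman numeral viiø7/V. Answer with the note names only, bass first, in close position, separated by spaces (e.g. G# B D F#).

B D F A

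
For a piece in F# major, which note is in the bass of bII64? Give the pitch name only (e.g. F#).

D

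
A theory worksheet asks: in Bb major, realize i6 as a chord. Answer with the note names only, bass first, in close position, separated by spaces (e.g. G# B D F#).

Db F Bb

i6 is the minor tonic, borrowed from the parallel minor. In Bb major that root is Bb.
So the chord is Bb-Db-F.
The figured bass 6 indicates first inversion, placing the third (Db) in the bass: Db-F-Bb.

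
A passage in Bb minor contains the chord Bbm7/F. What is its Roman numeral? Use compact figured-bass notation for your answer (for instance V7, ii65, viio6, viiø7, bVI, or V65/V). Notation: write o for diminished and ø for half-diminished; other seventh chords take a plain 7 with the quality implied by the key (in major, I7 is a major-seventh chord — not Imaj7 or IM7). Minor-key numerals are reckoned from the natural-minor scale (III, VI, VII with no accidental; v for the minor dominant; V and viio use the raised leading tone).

Stacked in thirds the chord is Bb-Db-F-Ab: a minor seventh chord on Bb.
In Bb minor, Bb is the tonic; the diatonic minor seventh chord there is i7.
With F in the bass the chord is in second inversion, so the figured bass is 43.

i43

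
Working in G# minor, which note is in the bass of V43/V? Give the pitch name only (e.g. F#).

E#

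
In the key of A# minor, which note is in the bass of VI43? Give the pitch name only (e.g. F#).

VI in A# minor has root F#; the chord is F#-A#-C#-E#.
The figure 43 means second inversion — the fifth is in the bass.

C#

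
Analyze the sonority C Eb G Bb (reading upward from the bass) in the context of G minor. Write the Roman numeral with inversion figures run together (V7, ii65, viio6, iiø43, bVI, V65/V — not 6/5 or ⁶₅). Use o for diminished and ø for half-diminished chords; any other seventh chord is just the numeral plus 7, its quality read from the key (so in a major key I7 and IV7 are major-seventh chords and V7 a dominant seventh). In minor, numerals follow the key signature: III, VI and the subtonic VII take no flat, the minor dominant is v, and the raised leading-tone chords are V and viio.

iv7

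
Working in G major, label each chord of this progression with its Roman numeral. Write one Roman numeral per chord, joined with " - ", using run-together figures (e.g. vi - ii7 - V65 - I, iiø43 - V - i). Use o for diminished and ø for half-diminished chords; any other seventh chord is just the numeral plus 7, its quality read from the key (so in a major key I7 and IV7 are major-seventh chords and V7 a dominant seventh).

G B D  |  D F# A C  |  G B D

G-B-D has root G, degree 1 in G major, so I.
D-F#-A-C has root D, degree 5 in G major, so V7.
G-B-D: root G is the tonic; major triad there is I.

I - V7 - I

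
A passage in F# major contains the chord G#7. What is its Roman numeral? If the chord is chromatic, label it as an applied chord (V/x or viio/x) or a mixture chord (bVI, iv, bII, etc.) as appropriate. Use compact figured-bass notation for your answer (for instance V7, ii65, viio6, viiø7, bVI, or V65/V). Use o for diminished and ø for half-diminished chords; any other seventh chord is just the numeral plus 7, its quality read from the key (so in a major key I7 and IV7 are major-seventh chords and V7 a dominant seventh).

V7/V

Stacked in thirds the chord is G#-B#-D#-F#: a dominant seventh chord on G#.
G# is not a diatonic chord root with this quality in F# major, but it lies a perfect fifth above C# (V), so the chord functions as an applied dominant of V.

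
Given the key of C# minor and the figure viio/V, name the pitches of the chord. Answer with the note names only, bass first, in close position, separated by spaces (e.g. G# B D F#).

F## A# C#

viio/V is a secondary leading-tone chord. The target V is G# in C# minor; the applied chord is rooted a semitone below, on F##.
Building a diminished triad on F## gives F##-A#-C#.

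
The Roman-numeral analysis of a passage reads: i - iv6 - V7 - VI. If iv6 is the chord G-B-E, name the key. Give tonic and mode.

B minor

The chord Em/G is a minor triad rooted on E; its label is iv6.
iv6 on E implies E is the subdominant; that puts the tonic at B, and the lowercase numeral fits minor mode.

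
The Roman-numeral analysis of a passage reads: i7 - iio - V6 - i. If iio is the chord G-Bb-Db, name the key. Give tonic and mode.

The chord Gdim is a diminished triad rooted on G; its label is iio.
iio on G implies G is the supertonic; that puts the tonic at F, and the lowercase numeral fits minor mode.

F minor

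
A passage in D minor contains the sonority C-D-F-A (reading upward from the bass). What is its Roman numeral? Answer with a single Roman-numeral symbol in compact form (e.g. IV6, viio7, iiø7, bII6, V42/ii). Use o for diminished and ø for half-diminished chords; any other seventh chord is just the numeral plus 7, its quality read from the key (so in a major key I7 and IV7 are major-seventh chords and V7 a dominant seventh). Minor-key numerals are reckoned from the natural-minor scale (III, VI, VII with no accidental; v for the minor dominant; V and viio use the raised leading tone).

i42

The pitches D-F-A-C form a minor seventh chord rooted on D.
In D minor, D is the tonic; the diatonic minor seventh chord there is i7.
With C in the bass the chord is in third inversion, so the figured bass is 42.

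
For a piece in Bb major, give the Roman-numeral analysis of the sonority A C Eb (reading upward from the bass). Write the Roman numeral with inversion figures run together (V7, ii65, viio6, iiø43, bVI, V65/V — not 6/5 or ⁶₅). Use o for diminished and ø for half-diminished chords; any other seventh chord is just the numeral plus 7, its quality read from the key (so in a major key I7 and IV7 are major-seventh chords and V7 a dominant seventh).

viio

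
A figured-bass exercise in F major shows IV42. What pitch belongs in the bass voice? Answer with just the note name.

IV in F major has root Bb; the chord is Bb-D-F-A.
The figure 42 means third inversion — the seventh is in the bass.

A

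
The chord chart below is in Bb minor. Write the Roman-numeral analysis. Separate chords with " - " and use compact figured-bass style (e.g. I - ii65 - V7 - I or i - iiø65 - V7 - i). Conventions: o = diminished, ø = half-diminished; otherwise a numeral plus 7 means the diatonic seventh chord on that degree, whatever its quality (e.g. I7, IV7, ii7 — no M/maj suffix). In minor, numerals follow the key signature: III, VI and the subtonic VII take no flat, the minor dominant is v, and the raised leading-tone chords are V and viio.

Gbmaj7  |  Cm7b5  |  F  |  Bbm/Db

Gbmaj7 has root Gb, degree 6 in Bb minor, so VI7.
Cm7b5: half-diminished seventh chord on C = scale degree 2 → iiø7.
F: root F is the dominant; major triad there is V.
Bbm/Db has root Bb, degree 1 in Bb minor, so i6.

VI7 - iiø7 - V - i6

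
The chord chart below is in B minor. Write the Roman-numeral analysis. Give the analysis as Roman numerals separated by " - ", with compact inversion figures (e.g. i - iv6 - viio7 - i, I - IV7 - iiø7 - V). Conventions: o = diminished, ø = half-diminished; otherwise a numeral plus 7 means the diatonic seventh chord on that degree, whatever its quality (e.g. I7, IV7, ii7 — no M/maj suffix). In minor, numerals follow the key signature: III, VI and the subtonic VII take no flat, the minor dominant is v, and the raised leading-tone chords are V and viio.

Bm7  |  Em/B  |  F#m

i7 - iv64 - v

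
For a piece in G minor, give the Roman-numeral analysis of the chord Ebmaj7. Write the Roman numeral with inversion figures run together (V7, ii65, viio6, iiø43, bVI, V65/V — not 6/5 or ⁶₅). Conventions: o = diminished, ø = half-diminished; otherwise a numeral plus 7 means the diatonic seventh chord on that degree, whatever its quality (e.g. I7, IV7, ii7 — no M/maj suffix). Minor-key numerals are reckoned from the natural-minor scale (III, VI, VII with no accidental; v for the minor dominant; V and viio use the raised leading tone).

VI7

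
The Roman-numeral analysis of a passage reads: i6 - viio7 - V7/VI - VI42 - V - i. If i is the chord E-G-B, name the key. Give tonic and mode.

E minor

i is given as E-G-B — a minor triad with root E.
If E is scale degree 1 and the mode makes that degree carry a minor triad, the tonic is E and the mode is minor.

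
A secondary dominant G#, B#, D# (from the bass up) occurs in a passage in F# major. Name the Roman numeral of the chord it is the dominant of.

V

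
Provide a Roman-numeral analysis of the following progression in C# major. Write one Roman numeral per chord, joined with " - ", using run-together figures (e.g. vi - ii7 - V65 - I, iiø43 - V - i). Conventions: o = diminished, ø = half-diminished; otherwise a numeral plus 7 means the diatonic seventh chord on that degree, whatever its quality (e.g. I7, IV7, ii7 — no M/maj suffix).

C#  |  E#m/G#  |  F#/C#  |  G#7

C#: root C# is the tonic; major triad there is I.
E#m/G# has root E#, degree 3 in C# major, so iii6.
F#/C#: root F# is the subdominant; major triad there is IV64.
G#7: root G# is the dominant; dominant seventh chord there is V7.

I - iii6 - IV64 - V7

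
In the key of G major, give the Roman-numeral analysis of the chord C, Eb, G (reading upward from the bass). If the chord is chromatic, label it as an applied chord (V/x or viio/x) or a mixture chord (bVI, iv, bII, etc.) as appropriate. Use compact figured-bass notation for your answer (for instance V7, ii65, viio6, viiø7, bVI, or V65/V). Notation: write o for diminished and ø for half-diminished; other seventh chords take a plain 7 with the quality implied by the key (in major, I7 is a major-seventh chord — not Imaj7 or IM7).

iv

The pitches C-Eb-G form a minor triad rooted on C.
C is the fourth degree of G major. This is the minor subdominant, borrowed from the parallel minor.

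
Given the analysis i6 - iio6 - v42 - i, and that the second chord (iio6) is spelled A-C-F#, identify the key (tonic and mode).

E minor

The anchor chord is a diminished triad on F#, labeled iio6.
iio6 on F# implies F# is the supertonic; that puts the tonic at E, and the lowercase numeral fits minor mode.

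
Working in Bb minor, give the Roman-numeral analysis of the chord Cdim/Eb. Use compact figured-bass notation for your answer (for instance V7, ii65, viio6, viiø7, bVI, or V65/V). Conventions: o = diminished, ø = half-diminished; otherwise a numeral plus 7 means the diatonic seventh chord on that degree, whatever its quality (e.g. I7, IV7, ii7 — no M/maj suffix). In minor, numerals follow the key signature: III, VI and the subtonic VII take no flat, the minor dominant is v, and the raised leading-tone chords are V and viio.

iio6

The pitches C-Eb-Gb form a diminished triad rooted on C.
In Bb minor, C is the supertonic; the diatonic diminished triad there is iio.
With Eb in the bass the chord is in first inversion, so the figured bass is 6.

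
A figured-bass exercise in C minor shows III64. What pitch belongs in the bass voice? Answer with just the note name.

III in C minor has root Eb; the chord is Eb-G-Bb.
The figure 64 means second inversion — the fifth is in the bass.

Bb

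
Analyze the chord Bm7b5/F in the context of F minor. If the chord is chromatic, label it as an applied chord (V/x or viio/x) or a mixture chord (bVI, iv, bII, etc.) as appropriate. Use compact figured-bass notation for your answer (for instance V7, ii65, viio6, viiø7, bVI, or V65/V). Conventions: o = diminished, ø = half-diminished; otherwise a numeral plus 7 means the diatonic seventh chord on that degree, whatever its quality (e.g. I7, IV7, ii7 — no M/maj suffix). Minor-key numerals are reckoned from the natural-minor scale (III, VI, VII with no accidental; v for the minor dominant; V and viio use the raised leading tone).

viiø43/V

Stacked in thirds the chord is B-D-F-A: a half-diminished seventh chord on B.
B sits a half step below C (V in F minor); a diminished chord there is the applied leading-tone chord of V.
With F in the bass the chord is in second inversion, so the figured bass is 43.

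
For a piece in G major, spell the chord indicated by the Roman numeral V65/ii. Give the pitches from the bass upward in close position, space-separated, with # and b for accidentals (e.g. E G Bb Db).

G# B D E

V65/ii is a secondary dominant — the dominant seventh of ii. ii in G major is A, so the applied chord's root is E, a perfect fifth above.
Building a dominant seventh chord on E gives E-G#-B-D.
The figured bass 65 indicates first inversion, placing the third (G#) in the bass: G#-B-D-E.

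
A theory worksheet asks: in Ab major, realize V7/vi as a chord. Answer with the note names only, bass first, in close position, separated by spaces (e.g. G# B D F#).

C E G Bb

V7/vi is a secondary dominant — the dominant seventh of vi. vi in Ab major is F, so the applied chord's root is C, a perfect fifth above.
Building a dominant seventh chord on C gives C-E-G-Bb.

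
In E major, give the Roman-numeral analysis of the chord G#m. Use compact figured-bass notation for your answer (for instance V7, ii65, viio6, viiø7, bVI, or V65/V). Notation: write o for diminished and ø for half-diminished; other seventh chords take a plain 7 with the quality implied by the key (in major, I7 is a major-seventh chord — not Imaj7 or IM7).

iii

The pitches G#-B-D# form a minor triad rooted on G#.
In E major, G# is the mediant; the diatonic minor triad there is iii.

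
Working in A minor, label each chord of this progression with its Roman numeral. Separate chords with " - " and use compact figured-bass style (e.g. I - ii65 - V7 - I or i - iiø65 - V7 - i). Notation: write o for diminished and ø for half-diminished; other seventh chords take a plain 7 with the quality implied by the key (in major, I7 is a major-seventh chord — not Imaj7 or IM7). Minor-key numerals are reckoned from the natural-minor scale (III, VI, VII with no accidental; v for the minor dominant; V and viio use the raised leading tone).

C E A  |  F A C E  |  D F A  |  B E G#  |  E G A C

i6 - VI7 - iv - V64 - i43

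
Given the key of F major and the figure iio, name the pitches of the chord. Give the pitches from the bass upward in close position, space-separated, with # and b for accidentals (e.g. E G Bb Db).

G Bb Db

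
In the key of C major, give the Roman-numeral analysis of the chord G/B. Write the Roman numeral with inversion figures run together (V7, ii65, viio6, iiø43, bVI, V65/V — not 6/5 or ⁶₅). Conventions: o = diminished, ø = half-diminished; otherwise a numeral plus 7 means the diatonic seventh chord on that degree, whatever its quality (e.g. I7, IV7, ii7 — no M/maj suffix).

Stacked in thirds the chord is G-B-D: a major triad on G.
In C major, G is the dominant; the diatonic major triad there is V.
With B in the bass the chord is in first inversion, so the figured bass is 6.

V6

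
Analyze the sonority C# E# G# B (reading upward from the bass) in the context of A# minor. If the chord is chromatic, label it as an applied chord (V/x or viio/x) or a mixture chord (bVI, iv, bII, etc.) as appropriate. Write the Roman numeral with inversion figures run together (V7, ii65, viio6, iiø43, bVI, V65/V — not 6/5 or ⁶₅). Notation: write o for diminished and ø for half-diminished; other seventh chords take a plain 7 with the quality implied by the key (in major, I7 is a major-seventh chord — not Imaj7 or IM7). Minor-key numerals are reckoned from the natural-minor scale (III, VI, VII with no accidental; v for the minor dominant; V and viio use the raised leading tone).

Stacked in thirds the chord is C#-E#-G#-B: a dominant seventh chord on C#.
C# is not a diatonic chord root with this quality in A# minor, but it lies a perfect fifth above F# (VI), so the chord functions as an applied dominant of VI.

V7/VI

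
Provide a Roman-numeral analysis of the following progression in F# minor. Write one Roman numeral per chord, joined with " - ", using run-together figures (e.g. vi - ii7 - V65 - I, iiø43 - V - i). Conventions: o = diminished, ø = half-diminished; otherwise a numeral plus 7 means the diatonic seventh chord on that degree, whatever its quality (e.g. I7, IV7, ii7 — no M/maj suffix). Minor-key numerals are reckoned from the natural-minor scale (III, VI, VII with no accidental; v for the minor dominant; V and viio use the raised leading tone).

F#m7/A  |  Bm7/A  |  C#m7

F#m7/A: minor seventh chord on F# = scale degree 1 → i65.
Bm7/A has root B, degree 4 in F# minor, so iv42.
C#m7: root C# is the dominant; minor seventh chord there is v7.

i65 - iv42 - v7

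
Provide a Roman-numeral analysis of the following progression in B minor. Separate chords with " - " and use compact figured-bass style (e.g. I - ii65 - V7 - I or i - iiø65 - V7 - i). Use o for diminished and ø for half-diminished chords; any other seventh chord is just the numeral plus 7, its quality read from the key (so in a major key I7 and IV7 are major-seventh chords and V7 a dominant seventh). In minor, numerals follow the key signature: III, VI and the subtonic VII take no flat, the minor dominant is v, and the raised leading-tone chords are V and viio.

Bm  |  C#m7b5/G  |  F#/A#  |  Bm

Bm has root B, degree 1 in B minor, so i.
C#m7b5/G has root C#, degree 2 in B minor, so iiø43.
F#/A#: major triad on F# = scale degree 5 → V6.
Bm: minor triad on B = scale degree 1 → i.

i - iiø43 - V6 - i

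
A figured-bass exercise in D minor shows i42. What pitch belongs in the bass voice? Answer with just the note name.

i in D minor has root D; the chord is D-F-A-C.
The figure 42 means third inversion — the seventh is in the bass.

C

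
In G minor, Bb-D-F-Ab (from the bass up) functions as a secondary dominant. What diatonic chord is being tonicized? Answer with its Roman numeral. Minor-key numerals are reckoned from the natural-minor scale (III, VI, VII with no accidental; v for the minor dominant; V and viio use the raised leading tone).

VI

The chord is a dominant seventh chord on Bb.
A dominant resolves down a perfect fifth: Bb → Eb. In G minor, Eb is scale degree 6, i.e. VI.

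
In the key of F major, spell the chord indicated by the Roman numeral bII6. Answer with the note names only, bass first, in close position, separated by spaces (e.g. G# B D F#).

Bb Db Gb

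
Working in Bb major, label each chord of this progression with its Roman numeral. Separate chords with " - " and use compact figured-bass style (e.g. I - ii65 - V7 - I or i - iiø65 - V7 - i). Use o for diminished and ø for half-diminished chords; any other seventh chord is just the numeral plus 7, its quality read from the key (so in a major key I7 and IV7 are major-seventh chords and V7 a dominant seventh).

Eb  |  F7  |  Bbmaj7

Eb: root Eb is the subdominant; major triad there is IV.
F7: dominant seventh chord on F = scale degree 5 → V7.
Bbmaj7: root Bb is the tonic; major seventh chord there is I7.

IV - V7 - I7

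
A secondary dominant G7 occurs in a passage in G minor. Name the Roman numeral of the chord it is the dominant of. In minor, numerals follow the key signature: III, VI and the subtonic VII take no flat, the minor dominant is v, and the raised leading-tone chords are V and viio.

iv

The chord is a dominant seventh chord on G.
A dominant resolves down a perfect fifth: G → C. In G minor, C is scale degree 4, i.e. iv.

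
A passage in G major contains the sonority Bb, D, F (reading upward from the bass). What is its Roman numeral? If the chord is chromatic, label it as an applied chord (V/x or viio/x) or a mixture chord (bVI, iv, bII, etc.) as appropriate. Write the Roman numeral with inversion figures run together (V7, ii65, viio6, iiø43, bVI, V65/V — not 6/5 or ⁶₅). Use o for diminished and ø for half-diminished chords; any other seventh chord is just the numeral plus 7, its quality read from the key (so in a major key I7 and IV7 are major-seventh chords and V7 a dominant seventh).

The pitches Bb-D-F form a major triad rooted on Bb.
Bb is the lowered third degree of G major (diatonic 3 would be B). This is a major triad on the lowered third degree, borrowed from the parallel minor.

bIII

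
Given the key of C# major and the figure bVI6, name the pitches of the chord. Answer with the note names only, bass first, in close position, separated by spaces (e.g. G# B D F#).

C# E A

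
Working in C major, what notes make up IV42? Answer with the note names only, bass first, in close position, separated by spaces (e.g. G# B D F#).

The numeral's case and figure indicate a major seventh chord. In C major its root, scale degree 4, is F.
That chord is spelled F-A-C-E.
The figured bass 42 indicates third inversion, placing the seventh (E) in the bass: E-F-A-C.

E F A C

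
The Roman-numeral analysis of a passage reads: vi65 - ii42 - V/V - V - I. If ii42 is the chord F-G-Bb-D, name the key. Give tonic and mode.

The anchor chord is a minor seventh chord on G, labeled ii42.
If G is scale degree 2 and the mode makes that degree carry a minor seventh chord, the tonic is F and the mode is major.

F major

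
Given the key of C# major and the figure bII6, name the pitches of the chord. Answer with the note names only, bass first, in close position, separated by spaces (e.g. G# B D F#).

F# A D

bII6 is the Neapolitan sixth — a major triad on the lowered second degree, here in its customary first inversion. In C# major that root is D.
So the chord is D-F#-A.
The figured bass 6 indicates first inversion, placing the third (F#) in the bass: F#-A-D.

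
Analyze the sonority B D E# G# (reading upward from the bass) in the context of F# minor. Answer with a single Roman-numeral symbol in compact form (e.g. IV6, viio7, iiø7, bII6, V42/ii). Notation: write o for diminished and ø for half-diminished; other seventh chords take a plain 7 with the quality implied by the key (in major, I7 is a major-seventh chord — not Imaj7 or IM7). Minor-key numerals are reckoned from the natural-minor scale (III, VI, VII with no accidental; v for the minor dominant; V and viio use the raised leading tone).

viio43

Stacked in thirds the chord is E#-G#-B-D: a fully diminished seventh chord on E#.
E# is scale degree 7 in F# minor, and a fully diminished seventh chord on that degree is written viio7.
With B in the bass the chord is in second inversion, so the figured bass is 43.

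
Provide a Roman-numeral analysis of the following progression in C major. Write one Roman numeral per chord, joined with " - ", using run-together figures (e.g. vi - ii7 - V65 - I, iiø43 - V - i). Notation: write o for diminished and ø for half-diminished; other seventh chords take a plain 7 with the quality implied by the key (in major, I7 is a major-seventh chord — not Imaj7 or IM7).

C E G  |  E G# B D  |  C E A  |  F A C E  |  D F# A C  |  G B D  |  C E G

I - V7/vi - vi6 - IV7 - V7/V - V - I

C-E-G has root C, degree 1 in C major, so I.
E-G#-B-D: chromatic; E is V of vi, so V7/vi.
C-E-A: root A is the submediant; minor triad there is vi6.
F-A-C-E: root F is the subdominant; major seventh chord there is IV7.
D-F#-A-C is the secondary dominant of V (dominant seventh chord on D): V7/V.
G-B-D: major triad on G = scale degree 5 → V.
C-E-G has root C, degree 1 in C major, so I.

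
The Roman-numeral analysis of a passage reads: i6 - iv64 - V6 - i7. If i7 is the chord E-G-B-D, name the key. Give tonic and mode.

i7 is given as E-G-B-D — a minor seventh chord with root E.
If E is scale degree 1 and the mode makes that degree carry a minor seventh chord, the tonic is E and the mode is minor.

E minor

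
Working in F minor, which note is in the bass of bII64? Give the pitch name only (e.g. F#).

bII in F minor has root Gb; the chord is Gb-Bb-Db.
The figure 64 means second inversion — the fifth is in the bass.

Db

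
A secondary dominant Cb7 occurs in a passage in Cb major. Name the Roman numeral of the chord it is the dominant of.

IV

The chord is a dominant seventh chord on Cb.
A dominant resolves down a perfect fifth: Cb → Fb. In Cb major, Fb is scale degree 4, i.e. IV.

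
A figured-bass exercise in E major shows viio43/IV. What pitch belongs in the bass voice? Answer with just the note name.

D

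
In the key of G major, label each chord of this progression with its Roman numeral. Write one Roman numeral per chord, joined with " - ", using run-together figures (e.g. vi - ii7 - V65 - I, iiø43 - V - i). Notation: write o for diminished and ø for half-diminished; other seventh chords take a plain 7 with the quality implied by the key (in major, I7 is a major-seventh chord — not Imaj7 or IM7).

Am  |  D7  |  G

ii - V7 - I

Am: minor triad on A = scale degree 2 → ii.
D7: root D is the dominant; dominant seventh chord there is V7.
G: major triad on G = scale degree 1 → I.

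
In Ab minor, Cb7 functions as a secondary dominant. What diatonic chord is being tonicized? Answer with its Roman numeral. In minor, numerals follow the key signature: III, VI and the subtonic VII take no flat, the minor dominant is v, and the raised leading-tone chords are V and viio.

The chord is a dominant seventh chord on Cb.
A dominant resolves down a perfect fifth: Cb → Fb. In Ab minor, Fb is scale degree 6, i.e. VI.

VI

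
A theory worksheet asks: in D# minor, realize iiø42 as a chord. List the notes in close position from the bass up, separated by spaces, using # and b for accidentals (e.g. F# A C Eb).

D# E# G# B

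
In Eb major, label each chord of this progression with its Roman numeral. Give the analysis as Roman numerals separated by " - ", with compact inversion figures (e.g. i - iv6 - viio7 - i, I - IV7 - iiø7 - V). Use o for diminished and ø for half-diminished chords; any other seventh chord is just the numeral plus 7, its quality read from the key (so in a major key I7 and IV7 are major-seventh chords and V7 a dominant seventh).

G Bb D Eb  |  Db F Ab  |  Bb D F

I65 - bVII - V

G-Bb-D-Eb: root Eb is the tonic; major seventh chord there is I65.
Db-F-Ab is non-diatonic — bVII, a mixture chord from Eb minor.
Bb-D-F has root Bb, degree 5 in Eb major, so V.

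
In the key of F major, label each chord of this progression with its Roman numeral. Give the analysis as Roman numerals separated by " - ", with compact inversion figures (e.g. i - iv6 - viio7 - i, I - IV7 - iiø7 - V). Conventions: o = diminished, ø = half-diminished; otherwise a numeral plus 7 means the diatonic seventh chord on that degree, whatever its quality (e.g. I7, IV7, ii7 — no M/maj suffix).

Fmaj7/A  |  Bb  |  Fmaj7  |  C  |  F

I65 - IV - I7 - V - I

Fmaj7/A has root F, degree 1 in F major, so I65.
Bb: major triad on Bb = scale degree 4 → IV.
Fmaj7: root F is the tonic; major seventh chord there is I7.
C has root C, degree 5 in F major, so V.
F has root F, degree 1 in F major, so I.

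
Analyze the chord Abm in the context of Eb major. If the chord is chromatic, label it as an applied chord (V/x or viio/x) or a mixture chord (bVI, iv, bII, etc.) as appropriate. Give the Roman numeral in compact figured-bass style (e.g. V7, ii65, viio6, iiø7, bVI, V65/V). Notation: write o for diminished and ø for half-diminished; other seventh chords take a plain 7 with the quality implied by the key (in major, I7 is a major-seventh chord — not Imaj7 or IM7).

The pitches Ab-Cb-Eb form a minor triad rooted on Ab.
Ab is the fourth degree of Eb major. This is the minor subdominant, borrowed from the parallel minor.

iv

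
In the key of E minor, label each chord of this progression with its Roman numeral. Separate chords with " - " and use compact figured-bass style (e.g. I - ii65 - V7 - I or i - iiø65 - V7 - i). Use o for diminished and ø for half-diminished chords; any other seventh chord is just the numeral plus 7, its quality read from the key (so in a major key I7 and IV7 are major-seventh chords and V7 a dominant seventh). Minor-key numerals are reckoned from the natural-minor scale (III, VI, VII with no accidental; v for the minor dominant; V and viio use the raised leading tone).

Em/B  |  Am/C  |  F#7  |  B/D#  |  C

Em/B: minor triad on E = scale degree 1 → i64.
Am/C has root A, degree 4 in E minor, so iv6.
F#7: chromatic; F# is V of V, so V7/V.
B/D#: major triad on B = scale degree 5 → V6.
C: major triad on C = scale degree 6 → VI.

i64 - iv6 - V7/V - V6 - VI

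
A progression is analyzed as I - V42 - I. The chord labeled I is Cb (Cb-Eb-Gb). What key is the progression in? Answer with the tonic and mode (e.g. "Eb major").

Cb major

The chord Cb is a major triad rooted on Cb; its label is I.
If Cb is scale degree 1 and the mode makes that degree carry a major triad, the tonic is Cb and the mode is major.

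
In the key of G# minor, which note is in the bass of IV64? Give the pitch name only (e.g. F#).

G#

IV in G# minor has root C#; the chord is C#-E#-G#.
The figure 64 means second inversion — the fifth is in the bass.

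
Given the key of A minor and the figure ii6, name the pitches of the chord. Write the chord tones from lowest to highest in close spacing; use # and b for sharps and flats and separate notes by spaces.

D F# B

Scale degree 2 in A minor is B; here the chord built on it is altered to a minor triad. ii6 is the minor supertonic, borrowed from the parallel major (the Dorian ii).
So the chord is B-D-F#, a minor triad.
With the 6 figure the chord is in first inversion; from the bass D upward in close position it reads D-F#-B.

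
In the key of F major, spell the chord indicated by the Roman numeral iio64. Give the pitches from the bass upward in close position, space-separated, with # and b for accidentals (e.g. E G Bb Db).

Db G Bb

iio64 is the diminished supertonic triad, borrowed from the parallel minor. In F major that root is G.
So the chord is G-Bb-Db.
With the 64 figure the chord is in second inversion; from the bass Db upward in close position it reads Db-G-Bb.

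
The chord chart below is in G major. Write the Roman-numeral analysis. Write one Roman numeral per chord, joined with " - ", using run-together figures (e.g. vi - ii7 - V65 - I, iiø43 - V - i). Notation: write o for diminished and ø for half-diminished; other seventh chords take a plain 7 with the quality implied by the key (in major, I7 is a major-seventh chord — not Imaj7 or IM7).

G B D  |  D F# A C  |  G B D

I - V7 - I

G-B-D: major triad on G = scale degree 1 → I.
D-F#-A-C has root D, degree 5 in G major, so V7.
G-B-D: root G is the tonic; major triad there is I.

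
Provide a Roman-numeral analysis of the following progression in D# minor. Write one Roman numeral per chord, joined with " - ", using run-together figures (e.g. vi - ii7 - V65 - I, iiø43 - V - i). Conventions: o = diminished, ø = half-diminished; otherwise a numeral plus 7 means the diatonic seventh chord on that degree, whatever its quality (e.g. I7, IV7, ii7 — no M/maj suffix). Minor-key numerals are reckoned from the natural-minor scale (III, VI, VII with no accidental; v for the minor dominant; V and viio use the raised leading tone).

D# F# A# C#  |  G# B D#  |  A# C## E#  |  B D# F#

D#-F#-A#-C# has root D#, degree 1 in D# minor, so i7.
G#-B-D#: root G# is the subdominant; minor triad there is iv.
A#-C##-E# has root A#, degree 5 in D# minor, so V.
B-D#-F# has root B, degree 6 in D# minor, so VI.

i7 - iv - V - VI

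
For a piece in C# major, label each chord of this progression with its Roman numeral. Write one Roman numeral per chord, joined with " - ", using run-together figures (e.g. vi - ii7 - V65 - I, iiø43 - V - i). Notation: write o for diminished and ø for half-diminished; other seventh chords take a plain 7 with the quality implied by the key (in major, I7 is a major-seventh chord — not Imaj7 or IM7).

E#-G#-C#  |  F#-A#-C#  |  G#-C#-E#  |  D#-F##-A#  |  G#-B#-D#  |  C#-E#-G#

I6 - IV - I64 - V/V - V - I

E#-G#-C# has root C#, degree 1 in C# major, so I6.
F#-A#-C# has root F#, degree 4 in C# major, so IV.
G#-C#-E#: root C# is the tonic; major triad there is I64.
D#-F##-A#: a major triad on D#, the applied dominant of V → V/V.
G#-B#-D#: major triad on G# = scale degree 5 → V.
C#-E#-G#: root C# is the tonic; major triad there is I.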